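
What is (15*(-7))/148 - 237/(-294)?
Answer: 701/7252 ≈ 0.096663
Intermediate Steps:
(15*(-7))/148 - 237/(-294) = -105*1/148 - 237*(-1/294) = -105/148 + 79/98 = 701/7252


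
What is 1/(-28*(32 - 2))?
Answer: -1/840 ≈ -0.0011905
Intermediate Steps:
1/(-28*(32 - 2)) = 1/(-28*30) = 1/(-840) = -1/840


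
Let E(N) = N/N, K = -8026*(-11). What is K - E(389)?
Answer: 88285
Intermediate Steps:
K = 88286
E(N) = 1
K - E(389) = 88286 - 1*1 = 88286 - 1 = 88285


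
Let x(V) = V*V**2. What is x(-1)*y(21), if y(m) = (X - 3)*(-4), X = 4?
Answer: 4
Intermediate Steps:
y(m) = -4 (y(m) = (4 - 3)*(-4) = 1*(-4) = -4)
x(V) = V**3
x(-1)*y(21) = (-1)**3*(-4) = -1*(-4) = 4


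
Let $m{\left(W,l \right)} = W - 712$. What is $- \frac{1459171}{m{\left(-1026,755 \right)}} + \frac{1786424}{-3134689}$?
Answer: $\frac{4570942477907}{5448089482} \approx 839.0$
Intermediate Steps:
$m{\left(W,l \right)} = -712 + W$ ($m{\left(W,l \right)} = W - 712 = -712 + W$)
$- \frac{1459171}{m{\left(-1026,755 \right)}} + \frac{1786424}{-3134689} = - \frac{1459171}{-712 - 1026} + \frac{1786424}{-3134689} = - \frac{1459171}{-1738} + 1786424 \left(- \frac{1}{3134689}\right) = \left(-1459171\right) \left(- \frac{1}{1738}\right) - \frac{1786424}{3134689} = \frac{1459171}{1738} - \frac{1786424}{3134689} = \frac{4570942477907}{5448089482}$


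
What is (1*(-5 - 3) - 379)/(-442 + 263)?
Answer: 387/179 ≈ 2.1620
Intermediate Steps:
(1*(-5 - 3) - 379)/(-442 + 263) = (1*(-8) - 379)/(-179) = (-8 - 379)*(-1/179) = -387*(-1/179) = 387/179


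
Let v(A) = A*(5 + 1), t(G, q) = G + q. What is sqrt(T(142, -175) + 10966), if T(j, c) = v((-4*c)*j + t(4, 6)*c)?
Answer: sqrt(596866) ≈ 772.57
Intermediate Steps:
v(A) = 6*A (v(A) = A*6 = 6*A)
T(j, c) = 60*c - 24*c*j (T(j, c) = 6*((-4*c)*j + (4 + 6)*c) = 6*(-4*c*j + 10*c) = 6*(10*c - 4*c*j) = 60*c - 24*c*j)
sqrt(T(142, -175) + 10966) = sqrt(12*(-175)*(5 - 2*142) + 10966) = sqrt(12*(-175)*(5 - 284) + 10966) = sqrt(12*(-175)*(-279) + 10966) = sqrt(585900 + 10966) = sqrt(596866)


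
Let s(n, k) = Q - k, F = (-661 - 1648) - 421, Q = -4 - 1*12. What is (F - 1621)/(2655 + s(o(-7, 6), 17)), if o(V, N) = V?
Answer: -229/138 ≈ -1.6594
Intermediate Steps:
Q = -16 (Q = -4 - 12 = -16)
F = -2730 (F = -2309 - 421 = -2730)
s(n, k) = -16 - k
(F - 1621)/(2655 + s(o(-7, 6), 17)) = (-2730 - 1621)/(2655 + (-16 - 1*17)) = -4351/(2655 + (-16 - 17)) = -4351/(2655 - 33) = -4351/2622 = -4351*1/2622 = -229/138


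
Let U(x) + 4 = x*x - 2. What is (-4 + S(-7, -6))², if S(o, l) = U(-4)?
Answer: 36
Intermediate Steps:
U(x) = -6 + x² (U(x) = -4 + (x*x - 2) = -4 + (x² - 2) = -4 + (-2 + x²) = -6 + x²)
S(o, l) = 10 (S(o, l) = -6 + (-4)² = -6 + 16 = 10)
(-4 + S(-7, -6))² = (-4 + 10)² = 6² = 36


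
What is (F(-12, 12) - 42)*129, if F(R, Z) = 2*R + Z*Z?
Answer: 10062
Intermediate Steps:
F(R, Z) = Z² + 2*R (F(R, Z) = 2*R + Z² = Z² + 2*R)
(F(-12, 12) - 42)*129 = ((12² + 2*(-12)) - 42)*129 = ((144 - 24) - 42)*129 = (120 - 42)*129 = 78*129 = 10062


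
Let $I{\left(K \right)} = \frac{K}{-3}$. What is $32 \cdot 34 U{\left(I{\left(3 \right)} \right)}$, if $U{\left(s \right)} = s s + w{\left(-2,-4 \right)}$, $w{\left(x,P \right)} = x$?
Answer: $-1088$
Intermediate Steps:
$I{\left(K \right)} = - \frac{K}{3}$ ($I{\left(K \right)} = K \left(- \frac{1}{3}\right) = - \frac{K}{3}$)
$U{\left(s \right)} = -2 + s^{2}$ ($U{\left(s \right)} = s s - 2 = s^{2} - 2 = -2 + s^{2}$)
$32 \cdot 34 U{\left(I{\left(3 \right)} \right)} = 32 \cdot 34 \left(-2 + \left(\left(- \frac{1}{3}\right) 3\right)^{2}\right) = 1088 \left(-2 + \left(-1\right)^{2}\right) = 1088 \left(-2 + 1\right) = 1088 \left(-1\right) = -1088$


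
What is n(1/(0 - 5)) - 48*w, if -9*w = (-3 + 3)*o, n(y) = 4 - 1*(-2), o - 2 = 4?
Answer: 6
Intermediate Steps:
o = 6 (o = 2 + 4 = 6)
n(y) = 6 (n(y) = 4 + 2 = 6)
w = 0 (w = -(-3 + 3)*6/9 = -0*6 = -1/9*0 = 0)
n(1/(0 - 5)) - 48*w = 6 - 48*0 = 6 + 0 = 6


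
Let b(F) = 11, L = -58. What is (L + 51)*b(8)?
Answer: -77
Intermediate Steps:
(L + 51)*b(8) = (-58 + 51)*11 = -7*11 = -77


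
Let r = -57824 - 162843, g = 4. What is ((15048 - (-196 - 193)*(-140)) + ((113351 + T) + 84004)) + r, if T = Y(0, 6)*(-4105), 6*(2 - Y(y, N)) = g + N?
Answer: -192277/3 ≈ -64092.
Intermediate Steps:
Y(y, N) = 4/3 - N/6 (Y(y, N) = 2 - (4 + N)/6 = 2 + (-2/3 - N/6) = 4/3 - N/6)
r = -220667
T = -4105/3 (T = (4/3 - 1/6*6)*(-4105) = (4/3 - 1)*(-4105) = (1/3)*(-4105) = -4105/3 ≈ -1368.3)
((15048 - (-196 - 193)*(-140)) + ((113351 + T) + 84004)) + r = ((15048 - (-196 - 193)*(-140)) + ((113351 - 4105/3) + 84004)) - 220667 = ((15048 - (-389)*(-140)) + (335948/3 + 84004)) - 220667 = ((15048 - 1*54460) + 587960/3) - 220667 = ((15048 - 54460) + 587960/3) - 220667 = (-39412 + 587960/3) - 220667 = 469724/3 - 220667 = -192277/3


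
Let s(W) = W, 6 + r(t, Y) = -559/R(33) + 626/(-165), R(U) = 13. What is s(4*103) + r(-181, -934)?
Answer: 59269/165 ≈ 359.21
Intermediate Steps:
r(t, Y) = -8711/165 (r(t, Y) = -6 + (-559/13 + 626/(-165)) = -6 + (-559*1/13 + 626*(-1/165)) = -6 + (-43 - 626/165) = -6 - 7721/165 = -8711/165)
s(4*103) + r(-181, -934) = 4*103 - 8711/165 = 412 - 8711/165 = 59269/165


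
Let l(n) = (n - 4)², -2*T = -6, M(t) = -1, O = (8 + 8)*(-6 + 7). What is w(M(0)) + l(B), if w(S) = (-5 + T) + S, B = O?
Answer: 141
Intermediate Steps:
O = 16 (O = 16*1 = 16)
B = 16
T = 3 (T = -½*(-6) = 3)
w(S) = -2 + S (w(S) = (-5 + 3) + S = -2 + S)
l(n) = (-4 + n)²
w(M(0)) + l(B) = (-2 - 1) + (-4 + 16)² = -3 + 12² = -3 + 144 = 141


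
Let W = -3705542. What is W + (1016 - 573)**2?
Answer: -3509293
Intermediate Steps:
W + (1016 - 573)**2 = -3705542 + (1016 - 573)**2 = -3705542 + 443**2 = -3705542 + 196249 = -3509293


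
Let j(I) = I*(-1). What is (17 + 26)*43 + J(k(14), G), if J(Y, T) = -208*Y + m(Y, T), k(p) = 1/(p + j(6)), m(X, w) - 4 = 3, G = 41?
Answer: 1830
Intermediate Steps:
j(I) = -I
m(X, w) = 7 (m(X, w) = 4 + 3 = 7)
k(p) = 1/(-6 + p) (k(p) = 1/(p - 1*6) = 1/(p - 6) = 1/(-6 + p))
J(Y, T) = 7 - 208*Y (J(Y, T) = -208*Y + 7 = 7 - 208*Y)
(17 + 26)*43 + J(k(14), G) = (17 + 26)*43 + (7 - 208/(-6 + 14)) = 43*43 + (7 - 208/8) = 1849 + (7 - 208*1/8) = 1849 + (7 - 26) = 1849 - 19 = 1830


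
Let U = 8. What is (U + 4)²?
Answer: 144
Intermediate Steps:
(U + 4)² = (8 + 4)² = 12² = 144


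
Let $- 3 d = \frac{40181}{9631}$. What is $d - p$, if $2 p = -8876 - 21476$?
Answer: $\frac{438439987}{28893} \approx 15175.0$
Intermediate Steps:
$p = -15176$ ($p = \frac{-8876 - 21476}{2} = \frac{1}{2} \left(-30352\right) = -15176$)
$d = - \frac{40181}{28893}$ ($d = - \frac{40181 \cdot \frac{1}{9631}}{3} = \left(- \frac{1}{3}\right) \frac{40181}{9631} = - \frac{40181}{28893} \approx -1.3907$)
$d - p = - \frac{40181}{28893} - -15176 = - \frac{40181}{28893} + 15176 = \frac{438439987}{28893}$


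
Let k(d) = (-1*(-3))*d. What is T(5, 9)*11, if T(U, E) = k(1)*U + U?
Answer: 220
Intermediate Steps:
k(d) = 3*d
T(U, E) = 4*U (T(U, E) = (3*1)*U + U = 3*U + U = 4*U)
T(5, 9)*11 = (4*5)*11 = 20*11 = 220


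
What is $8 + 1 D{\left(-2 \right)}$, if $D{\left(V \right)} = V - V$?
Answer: $8$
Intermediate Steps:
$D{\left(V \right)} = 0$
$8 + 1 D{\left(-2 \right)} = 8 + 1 \cdot 0 = 8 + 0 = 8$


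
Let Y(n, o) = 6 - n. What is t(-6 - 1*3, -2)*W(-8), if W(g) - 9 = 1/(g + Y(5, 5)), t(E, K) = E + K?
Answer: -682/7 ≈ -97.429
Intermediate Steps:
W(g) = 9 + 1/(1 + g) (W(g) = 9 + 1/(g + (6 - 1*5)) = 9 + 1/(g + (6 - 5)) = 9 + 1/(g + 1) = 9 + 1/(1 + g))
t(-6 - 1*3, -2)*W(-8) = ((-6 - 1*3) - 2)*((10 + 9*(-8))/(1 - 8)) = ((-6 - 3) - 2)*((10 - 72)/(-7)) = (-9 - 2)*(-1/7*(-62)) = -11*62/7 = -682/7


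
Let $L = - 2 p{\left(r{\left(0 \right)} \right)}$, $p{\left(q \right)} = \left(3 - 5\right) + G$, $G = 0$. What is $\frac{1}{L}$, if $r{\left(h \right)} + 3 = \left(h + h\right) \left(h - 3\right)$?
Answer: $\frac{1}{4} \approx 0.25$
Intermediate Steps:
$r{\left(h \right)} = -3 + 2 h \left(-3 + h\right)$ ($r{\left(h \right)} = -3 + \left(h + h\right) \left(h - 3\right) = -3 + 2 h \left(-3 + h\right)$)
$p{\left(q \right)} = -2$ ($p{\left(q \right)} = \left(3 - 5\right) + 0 = -2 + 0 = -2$)
$L = 4$ ($L = \left(-2\right) \left(-2\right) = 4$)
$\frac{1}{L} = \frac{1}{4}$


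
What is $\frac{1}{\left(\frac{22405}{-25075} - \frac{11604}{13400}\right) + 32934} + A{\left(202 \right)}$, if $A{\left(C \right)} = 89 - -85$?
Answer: $\frac{19253794962548}{110653974727} \approx 174.0$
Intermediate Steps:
$A{\left(C \right)} = 174$ ($A{\left(C \right)} = 89 + 85 = 174$)
$\frac{1}{\left(\frac{22405}{-25075} - \frac{11604}{13400}\right) + 32934} + A{\left(202 \right)} = \frac{1}{\left(\frac{22405}{-25075} - \frac{11604}{13400}\right) + 32934} + 174 = \frac{1}{\left(22405 \left(- \frac{1}{25075}\right) - \frac{2901}{3350}\right) + 32934} + 174 = \frac{1}{\left(- \frac{4481}{5015} - \frac{2901}{3350}\right) + 32934} + 174 = \frac{1}{- \frac{5911973}{3360050} + 32934} + 174 = \frac{1}{\frac{110653974727}{3360050}} + 174 = \frac{3360050}{110653974727} + 174 = \frac{19253794962548}{110653974727}$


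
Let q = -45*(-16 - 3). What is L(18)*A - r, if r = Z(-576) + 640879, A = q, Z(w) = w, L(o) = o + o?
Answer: -609523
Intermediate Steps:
L(o) = 2*o
q = 855 (q = -45*(-19) = 855)
A = 855
r = 640303 (r = -576 + 640879 = 640303)
L(18)*A - r = (2*18)*855 - 1*640303 = 36*855 - 640303 = 30780 - 640303 = -609523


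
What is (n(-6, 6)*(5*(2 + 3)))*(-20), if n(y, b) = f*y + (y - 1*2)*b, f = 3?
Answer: 33000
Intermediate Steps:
n(y, b) = 3*y + b*(-2 + y) (n(y, b) = 3*y + (y - 1*2)*b = 3*y + (y - 2)*b = 3*y + (-2 + y)*b = 3*y + b*(-2 + y))
(n(-6, 6)*(5*(2 + 3)))*(-20) = ((-2*6 + 3*(-6) + 6*(-6))*(5*(2 + 3)))*(-20) = ((-12 - 18 - 36)*(5*5))*(-20) = -66*25*(-20) = -1650*(-20) = 33000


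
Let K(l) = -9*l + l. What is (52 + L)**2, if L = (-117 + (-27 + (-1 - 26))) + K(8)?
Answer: 33489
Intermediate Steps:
K(l) = -8*l
L = -235 (L = (-117 + (-27 + (-1 - 26))) - 8*8 = (-117 + (-27 - 27)) - 64 = (-117 - 54) - 64 = -171 - 64 = -235)
(52 + L)**2 = (52 - 235)**2 = (-183)**2 = 33489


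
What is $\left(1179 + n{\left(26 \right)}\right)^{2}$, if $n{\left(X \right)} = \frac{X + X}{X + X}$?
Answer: $1392400$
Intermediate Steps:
$n{\left(X \right)} = 1$ ($n{\left(X \right)} = \frac{2 X}{2 X} = 2 X \frac{1}{2 X} = 1$)
$\left(1179 + n{\left(26 \right)}\right)^{2} = \left(1179 + 1\right)^{2} = 1180^{2} = 1392400$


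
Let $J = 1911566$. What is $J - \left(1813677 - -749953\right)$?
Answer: $-652064$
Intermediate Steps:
$J - \left(1813677 - -749953\right) = 1911566 - \left(1813677 - -749953\right) = 1911566 - \left(1813677 + 749953\right) = 1911566 - 2563630 = -652064$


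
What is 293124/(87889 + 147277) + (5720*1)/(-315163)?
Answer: 45518344846/37057811029 ≈ 1.2283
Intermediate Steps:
293124/(87889 + 147277) + (5720*1)/(-315163) = 293124/235166 + 5720*(-1/315163) = 293124*(1/235166) - 5720/315163 = 146562/117583 - 5720/315163 = 45518344846/37057811029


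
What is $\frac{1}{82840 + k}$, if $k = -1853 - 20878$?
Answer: $\frac{1}{60109} \approx 1.6636 \cdot 10^{-5}$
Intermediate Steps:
$k = -22731$ ($k = -1853 - 20878 = -22731$)
$\frac{1}{82840 + k} = \frac{1}{82840 - 22731} = \frac{1}{60109}$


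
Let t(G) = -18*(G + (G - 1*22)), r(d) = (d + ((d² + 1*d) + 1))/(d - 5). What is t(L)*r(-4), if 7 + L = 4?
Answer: -504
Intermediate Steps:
L = -3 (L = -7 + 4 = -3)
r(d) = (1 + d² + 2*d)/(-5 + d) (r(d) = (d + ((d² + d) + 1))/(-5 + d) = (d + ((d + d²) + 1))/(-5 + d) = (d + (1 + d + d²))/(-5 + d) = (1 + d² + 2*d)/(-5 + d))
t(G) = 396 - 36*G (t(G) = -18*(G + (G - 22)) = -18*(G + (-22 + G)) = -18*(-22 + 2*G) = 396 - 36*G)
t(L)*r(-4) = (396 - 36*(-3))*((1 + (-4)² + 2*(-4))/(-5 - 4)) = (396 + 108)*((1 + 16 - 8)/(-9)) = 504*(-⅑*9) = 504*(-1) = -504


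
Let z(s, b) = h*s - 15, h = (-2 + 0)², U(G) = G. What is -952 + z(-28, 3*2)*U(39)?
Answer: -5905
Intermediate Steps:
h = 4 (h = (-2)² = 4)
z(s, b) = -15 + 4*s (z(s, b) = 4*s - 15 = -15 + 4*s)
-952 + z(-28, 3*2)*U(39) = -952 + (-15 + 4*(-28))*39 = -952 + (-15 - 112)*39 = -952 - 127*39 = -952 - 4953 = -5905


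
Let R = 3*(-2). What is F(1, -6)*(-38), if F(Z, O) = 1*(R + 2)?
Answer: 152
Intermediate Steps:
R = -6
F(Z, O) = -4 (F(Z, O) = 1*(-6 + 2) = 1*(-4) = -4)
F(1, -6)*(-38) = -4*(-38) = 152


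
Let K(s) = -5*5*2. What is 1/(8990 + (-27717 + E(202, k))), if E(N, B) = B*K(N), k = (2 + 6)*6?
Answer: -1/21127 ≈ -4.7333e-5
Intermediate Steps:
K(s) = -50 (K(s) = -25*2 = -50)
k = 48 (k = 8*6 = 48)
E(N, B) = -50*B (E(N, B) = B*(-50) = -50*B)
1/(8990 + (-27717 + E(202, k))) = 1/(8990 + (-27717 - 50*48)) = 1/(8990 + (-27717 - 2400)) = 1/(8990 - 30117) = 1/(-21127) = -1/21127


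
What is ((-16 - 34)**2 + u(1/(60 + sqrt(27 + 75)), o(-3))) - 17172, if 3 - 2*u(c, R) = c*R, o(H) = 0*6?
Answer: -29341/2 ≈ -14671.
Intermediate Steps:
o(H) = 0
u(c, R) = 3/2 - R*c/2 (u(c, R) = 3/2 - c*R/2 = 3/2 - R*c/2)
((-16 - 34)**2 + u(1/(60 + sqrt(27 + 75)), o(-3))) - 17172 = ((-16 - 34)**2 + (3/2 - 1/2*0/(60 + sqrt(27 + 75)))) - 17172 = ((-50)**2 + (3/2 - 1/2*0/(60 + sqrt(102)))) - 17172 = (2500 + (3/2 + 0)) - 17172 = (2500 + 3/2) - 17172 = 5003/2 - 17172 = -29341/2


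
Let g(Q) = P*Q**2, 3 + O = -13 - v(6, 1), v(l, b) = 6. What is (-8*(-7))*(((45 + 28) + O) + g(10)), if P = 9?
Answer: 53256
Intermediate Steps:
O = -22 (O = -3 + (-13 - 1*6) = -3 + (-13 - 6) = -3 - 19 = -22)
g(Q) = 9*Q**2
(-8*(-7))*(((45 + 28) + O) + g(10)) = (-8*(-7))*(((45 + 28) - 22) + 9*10**2) = 56*((73 - 22) + 9*100) = 56*(51 + 900) = 56*951 = 53256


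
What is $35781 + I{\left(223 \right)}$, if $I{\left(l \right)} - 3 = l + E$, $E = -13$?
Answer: $35994$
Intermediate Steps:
$I{\left(l \right)} = -10 + l$ ($I{\left(l \right)} = 3 + \left(l - 13\right) = 3 + \left(-13 + l\right) = -10 + l$)
$35781 + I{\left(223 \right)} = 35781 + \left(-10 + 223\right) = 35781 + 213 = 35994$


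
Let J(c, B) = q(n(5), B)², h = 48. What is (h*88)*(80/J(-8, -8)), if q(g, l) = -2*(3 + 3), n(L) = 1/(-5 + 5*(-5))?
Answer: 7040/3 ≈ 2346.7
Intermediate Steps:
n(L) = -1/30 (n(L) = 1/(-5 - 25) = 1/(-30) = -1/30)
q(g, l) = -12 (q(g, l) = -2*6 = -12)
J(c, B) = 144 (J(c, B) = (-12)² = 144)
(h*88)*(80/J(-8, -8)) = (48*88)*(80/144) = 4224*(80*(1/144)) = 4224*(5/9) = 7040/3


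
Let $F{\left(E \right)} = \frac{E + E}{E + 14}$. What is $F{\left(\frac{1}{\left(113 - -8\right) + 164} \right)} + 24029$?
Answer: $\frac{95899741}{3991} \approx 24029.0$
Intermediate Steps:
$F{\left(E \right)} = \frac{2 E}{14 + E}$
$F{\left(\frac{1}{\left(113 - -8\right) + 164} \right)} + 24029 = \frac{2}{\left(\left(113 - -8\right) + 164\right) \left(14 + \frac{1}{\left(113 - -8\right) + 164}\right)} + 24029 = \frac{2}{\left(\left(113 + 8\right) + 164\right) \left(14 + \frac{1}{\left(113 + 8\right) + 164}\right)} + 24029 = \frac{2}{\left(121 + 164\right) \left(14 + \frac{1}{121 + 164}\right)} + 24029 = \frac{2}{285 \left(14 + \frac{1}{285}\right)} + 24029 = 2 \cdot \frac{1}{285} \frac{1}{14 + \frac{1}{285}} + 24029 = 2 \cdot \frac{1}{285} \frac{1}{\frac{3991}{285}} + 24029 = 2 \cdot \frac{1}{285} \cdot \frac{285}{3991} + 24029 = \frac{2}{3991} + 24029 = \frac{95899741}{3991}$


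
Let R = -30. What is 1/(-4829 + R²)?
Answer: -1/3929 ≈ -0.00025452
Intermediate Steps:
1/(-4829 + R²) = 1/(-4829 + (-30)²) = 1/(-4829 + 900) = 1/(-3929) = -1/3929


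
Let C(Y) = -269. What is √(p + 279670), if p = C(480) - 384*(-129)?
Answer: 49*√137 ≈ 573.53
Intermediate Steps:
p = 49267 (p = -269 - 384*(-129) = -269 + 49536 = 49267)
√(p + 279670) = √(49267 + 279670) = √328937 = 49*√137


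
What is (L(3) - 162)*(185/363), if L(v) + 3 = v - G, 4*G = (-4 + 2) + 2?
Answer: -9990/121 ≈ -82.562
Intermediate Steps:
G = 0 (G = ((-4 + 2) + 2)/4 = (-2 + 2)/4 = (1/4)*0 = 0)
L(v) = -3 + v (L(v) = -3 + (v - 1*0) = -3 + (v + 0) = -3 + v)
(L(3) - 162)*(185/363) = ((-3 + 3) - 162)*(185/363) = (0 - 162)*(185*(1/363)) = -162*185/363 = -9990/121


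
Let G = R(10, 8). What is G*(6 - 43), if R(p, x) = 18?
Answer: -666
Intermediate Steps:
G = 18
G*(6 - 43) = 18*(6 - 43) = 18*(-37) = -666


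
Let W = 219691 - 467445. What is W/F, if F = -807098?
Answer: 123877/403549 ≈ 0.30697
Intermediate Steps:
W = -247754
W/F = -247754/(-807098) = -247754*(-1/807098) = 123877/403549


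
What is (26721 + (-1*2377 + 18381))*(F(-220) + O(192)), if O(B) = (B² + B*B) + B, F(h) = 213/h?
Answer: 138960387915/44 ≈ 3.1582e+9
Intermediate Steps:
O(B) = B + 2*B² (O(B) = (B² + B²) + B = 2*B² + B = B + 2*B²)
(26721 + (-1*2377 + 18381))*(F(-220) + O(192)) = (26721 + (-1*2377 + 18381))*(213/(-220) + 192*(1 + 2*192)) = (26721 + (-2377 + 18381))*(213*(-1/220) + 192*(1 + 384)) = (26721 + 16004)*(-213/220 + 192*385) = 42725*(-213/220 + 73920) = 42725*(16262187/220) = 138960387915/44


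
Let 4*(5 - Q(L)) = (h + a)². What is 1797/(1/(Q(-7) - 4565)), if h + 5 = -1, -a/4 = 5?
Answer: -8498013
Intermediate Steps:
a = -20 (a = -4*5 = -20)
h = -6 (h = -5 - 1 = -6)
Q(L) = -164 (Q(L) = 5 - (-6 - 20)²/4 = 5 - ¼*(-26)² = 5 - ¼*676 = 5 - 169 = -164)
1797/(1/(Q(-7) - 4565)) = 1797/(1/(-164 - 4565)) = 1797/(1/(-4729)) = 1797/(-1/4729) = 1797*(-4729) = -8498013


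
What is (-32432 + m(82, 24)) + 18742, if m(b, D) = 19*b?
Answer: -12132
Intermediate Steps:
(-32432 + m(82, 24)) + 18742 = (-32432 + 19*82) + 18742 = (-32432 + 1558) + 18742 = -30874 + 18742 = -12132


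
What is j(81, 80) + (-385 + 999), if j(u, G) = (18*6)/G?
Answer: 12307/20 ≈ 615.35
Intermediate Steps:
j(u, G) = 108/G
j(81, 80) + (-385 + 999) = 108/80 + (-385 + 999) = 108*(1/80) + 614 = 27/20 + 614 = 12307/20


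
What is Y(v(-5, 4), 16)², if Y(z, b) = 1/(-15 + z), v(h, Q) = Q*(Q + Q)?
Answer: 1/289 ≈ 0.0034602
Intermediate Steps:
v(h, Q) = 2*Q² (v(h, Q) = Q*(2*Q) = 2*Q²)
Y(v(-5, 4), 16)² = (1/(-15 + 2*4²))² = (1/(-15 + 2*16))² = (1/(-15 + 32))² = (1/17)² = 1/289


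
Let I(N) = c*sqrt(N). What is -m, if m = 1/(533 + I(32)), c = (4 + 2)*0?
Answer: -1/533 ≈ -0.0018762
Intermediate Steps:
c = 0 (c = 6*0 = 0)
I(N) = 0 (I(N) = 0*sqrt(N) = 0)
m = 1/533 (m = 1/(533 + 0) = 1/533 ≈ 0.0018762)
-m = -1*1/533 = -1/533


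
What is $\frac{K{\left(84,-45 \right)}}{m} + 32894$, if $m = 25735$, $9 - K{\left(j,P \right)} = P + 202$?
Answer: $\frac{846526942}{25735} \approx 32894.0$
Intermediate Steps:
$K{\left(j,P \right)} = -193 - P$ ($K{\left(j,P \right)} = 9 - \left(P + 202\right) = 9 - \left(202 + P\right) = -193 - P$)
$\frac{K{\left(84,-45 \right)}}{m} + 32894 = \frac{-193 - -45}{25735} + 32894 = \left(-193 + 45\right) \frac{1}{25735} + 32894 = \left(-148\right) \frac{1}{25735} + 32894 = - \frac{148}{25735} + 32894 = \frac{846526942}{25735}$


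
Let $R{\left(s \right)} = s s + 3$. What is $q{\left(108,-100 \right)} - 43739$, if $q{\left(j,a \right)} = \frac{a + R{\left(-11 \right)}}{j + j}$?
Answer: $- \frac{393650}{9} \approx -43739.0$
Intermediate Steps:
$R{\left(s \right)} = 3 + s^{2}$ ($R{\left(s \right)} = s^{2} + 3 = 3 + s^{2}$)
$q{\left(j,a \right)} = \frac{124 + a}{2 j}$ ($q{\left(j,a \right)} = \frac{a + \left(3 + \left(-11\right)^{2}\right)}{j + j} = \frac{a + \left(3 + 121\right)}{2 j} = \left(a + 124\right) \frac{1}{2 j} = \left(124 + a\right) \frac{1}{2 j} = \frac{124 + a}{2 j}$)
$q{\left(108,-100 \right)} - 43739 = \frac{124 - 100}{2 \cdot 108} - 43739 = \frac{1}{2} \cdot \frac{1}{108} \cdot 24 - 43739 = \frac{1}{9} - 43739 = - \frac{393650}{9}$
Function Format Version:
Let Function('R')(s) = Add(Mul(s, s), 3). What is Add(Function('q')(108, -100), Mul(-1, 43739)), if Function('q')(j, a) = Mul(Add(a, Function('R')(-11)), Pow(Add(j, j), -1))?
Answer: Rational(-393650, 9) ≈ -43739.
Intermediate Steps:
Function('R')(s) = Add(3, Pow(s, 2)) (Function('R')(s) = Add(Pow(s, 2), 3) = Add(3, Pow(s, 2)))
Function('q')(j, a) = Mul(Rational(1, 2), Pow(j, -1), Add(124, a)) (Function('q')(j, a) = Mul(Add(a, Add(3, Pow(-11, 2))), Pow(Add(j, j), -1)) = Mul(Add(a, Add(3, 121)), Pow(Mul(2, j), -1)) = Mul(Add(a, 124), Mul(Rational(1, 2), Pow(j, -1))) = Mul(Add(124, a), Mul(Rational(1, 2), Pow(j, -1))) = Mul(Rational(1, 2), Pow(j, -1), Add(124, a)))
Add(Function('q')(108, -100), Mul(-1, 43739)) = Add(Mul(Rational(1, 2), Pow(108, -1), Add(124, -100)), Mul(-1, 43739)) = Add(Mul(Rational(1, 2), Rational(1, 108), 24), -43739) = Add(Rational(1, 9), -43739) = Rational(-393650, 9)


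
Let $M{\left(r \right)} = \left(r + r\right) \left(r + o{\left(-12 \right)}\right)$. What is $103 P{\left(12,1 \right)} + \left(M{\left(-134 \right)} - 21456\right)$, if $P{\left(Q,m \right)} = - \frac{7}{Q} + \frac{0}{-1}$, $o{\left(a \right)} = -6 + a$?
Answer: $\frac{230639}{12} \approx 19220.0$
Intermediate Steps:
$P{\left(Q,m \right)} = - \frac{7}{Q}$ ($P{\left(Q,m \right)} = - \frac{7}{Q} + 0 \left(-1\right) = - \frac{7}{Q} + 0 = - \frac{7}{Q}$)
$M{\left(r \right)} = 2 r \left(-18 + r\right)$ ($M{\left(r \right)} = \left(r + r\right) \left(r - 18\right) = 2 r \left(r - 18\right) = 2 r \left(-18 + r\right)$)
$103 P{\left(12,1 \right)} + \left(M{\left(-134 \right)} - 21456\right) = 103 \left(- \frac{7}{12}\right) - \left(21456 + 268 \left(-18 - 134\right)\right) = 103 \left(\left(-7\right) \frac{1}{12}\right) - \left(21456 + 268 \left(-152\right)\right) = 103 \left(- \frac{7}{12}\right) + \left(40736 - 21456\right) = - \frac{721}{12} + 19280 = \frac{230639}{12}$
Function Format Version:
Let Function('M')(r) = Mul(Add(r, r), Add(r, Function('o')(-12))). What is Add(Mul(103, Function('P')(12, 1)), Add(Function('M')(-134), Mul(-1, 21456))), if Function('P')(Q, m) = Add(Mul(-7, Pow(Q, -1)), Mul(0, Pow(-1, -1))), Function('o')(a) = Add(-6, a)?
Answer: Rational(230639, 12) ≈ 19220.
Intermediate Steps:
Function('P')(Q, m) = Mul(-7, Pow(Q, -1)) (Function('P')(Q, m) = Add(Mul(-7, Pow(Q, -1)), Mul(0, -1)) = Add(Mul(-7, Pow(Q, -1)), 0) = Mul(-7, Pow(Q, -1)))
Function('M')(r) = Mul(2, r, Add(-18, r)) (Function('M')(r) = Mul(Add(r, r), Add(r, Add(-6, -12))) = Mul(Mul(2, r), Add(r, -18)) = Mul(Mul(2, r), Add(-18, r)) = Mul(2, r, Add(-18, r)))
Add(Mul(103, Function('P')(12, 1)), Add(Function('M')(-134), Mul(-1, 21456))) = Add(Mul(103, Mul(-7, Pow(12, -1))), Add(Mul(2, -134, Add(-18, -134)), Mul(-1, 21456))) = Add(Mul(103, Mul(-7, Rational(1, 12))), Add(Mul(2, -134, -152), -21456)) = Add(Mul(103, Rational(-7, 12)), Add(40736, -21456)) = Add(Rational(-721, 12), 19280) = Rational(230639, 12)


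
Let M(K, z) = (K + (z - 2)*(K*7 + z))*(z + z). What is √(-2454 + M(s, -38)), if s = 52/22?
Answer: I*√8210510/11 ≈ 260.49*I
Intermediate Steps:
s = 26/11 (s = 52*(1/22) = 26/11 ≈ 2.3636)
M(K, z) = 2*z*(K + (-2 + z)*(z + 7*K)) (M(K, z) = (K + (-2 + z)*(7*K + z))*(2*z) = (K + (-2 + z)*(z + 7*K))*(2*z) = 2*z*(K + (-2 + z)*(z + 7*K)))
√(-2454 + M(s, -38)) = √(-2454 + 2*(-38)*((-38)² - 13*26/11 - 2*(-38) + 7*(26/11)*(-38))) = √(-2454 + 2*(-38)*(1444 - 338/11 + 76 - 6916/11)) = √(-2454 + 2*(-38)*(9466/11)) = √(-2454 - 719416/11) = √(-746410/11) = I*√8210510/11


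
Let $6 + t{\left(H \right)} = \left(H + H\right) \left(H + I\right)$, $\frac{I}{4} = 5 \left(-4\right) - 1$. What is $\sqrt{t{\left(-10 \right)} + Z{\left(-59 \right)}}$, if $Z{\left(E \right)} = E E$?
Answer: $3 \sqrt{595} \approx 73.178$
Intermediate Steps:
$Z{\left(E \right)} = E^{2}$
$I = -84$ ($I = 4 \left(5 \left(-4\right) - 1\right) = 4 \left(-20 - 1\right) = 4 \left(-21\right) = -84$)
$t{\left(H \right)} = -6 + 2 H \left(-84 + H\right)$ ($t{\left(H \right)} = -6 + \left(H + H\right) \left(H - 84\right) = -6 + 2 H \left(-84 + H\right)$)
$\sqrt{t{\left(-10 \right)} + Z{\left(-59 \right)}} = \sqrt{\left(-6 - -1680 + 2 \left(-10\right)^{2}\right) + \left(-59\right)^{2}} = \sqrt{\left(-6 + 1680 + 2 \cdot 100\right) + 3481} = \sqrt{\left(-6 + 1680 + 200\right) + 3481} = \sqrt{1874 + 3481} = \sqrt{5355} = 3 \sqrt{595}$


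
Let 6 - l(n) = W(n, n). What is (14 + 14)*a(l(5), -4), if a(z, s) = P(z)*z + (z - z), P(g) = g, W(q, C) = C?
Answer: 28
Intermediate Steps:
l(n) = 6 - n
a(z, s) = z² (a(z, s) = z*z + (z - z) = z² + 0 = z²)
(14 + 14)*a(l(5), -4) = (14 + 14)*(6 - 1*5)² = 28*(6 - 5)² = 28*1² = 28*1 = 28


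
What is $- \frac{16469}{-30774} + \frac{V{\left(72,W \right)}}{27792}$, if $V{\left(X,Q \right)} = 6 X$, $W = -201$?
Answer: $\frac{3270839}{5939382} \approx 0.5507$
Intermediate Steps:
$- \frac{16469}{-30774} + \frac{V{\left(72,W \right)}}{27792} = - \frac{16469}{-30774} + \frac{6 \cdot 72}{27792} = \left(-16469\right) \left(- \frac{1}{30774}\right) + 432 \cdot \frac{1}{27792} = \frac{16469}{30774} + \frac{3}{193} = \frac{3270839}{5939382}$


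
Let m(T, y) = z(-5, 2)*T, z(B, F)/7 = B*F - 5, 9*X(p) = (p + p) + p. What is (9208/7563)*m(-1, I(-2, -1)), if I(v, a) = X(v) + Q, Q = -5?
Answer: 322280/2521 ≈ 127.84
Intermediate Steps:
X(p) = p/3 (X(p) = ((p + p) + p)/9 = (2*p + p)/9 = (3*p)/9 = p/3)
z(B, F) = -35 + 7*B*F (z(B, F) = 7*(B*F - 5) = 7*(-5 + B*F) = -35 + 7*B*F)
I(v, a) = -5 + v/3 (I(v, a) = v/3 - 5 = -5 + v/3)
m(T, y) = -105*T (m(T, y) = (-35 + 7*(-5)*2)*T = (-35 - 70)*T = -105*T)
(9208/7563)*m(-1, I(-2, -1)) = (9208/7563)*(-105*(-1)) = (9208*(1/7563))*105 = (9208/7563)*105 = 322280/2521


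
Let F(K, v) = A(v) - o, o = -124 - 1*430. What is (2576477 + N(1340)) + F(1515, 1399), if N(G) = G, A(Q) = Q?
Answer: 2579770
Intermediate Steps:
o = -554 (o = -124 - 430 = -554)
F(K, v) = 554 + v (F(K, v) = v - 1*(-554) = v + 554 = 554 + v)
(2576477 + N(1340)) + F(1515, 1399) = (2576477 + 1340) + (554 + 1399) = 2577817 + 1953 = 2579770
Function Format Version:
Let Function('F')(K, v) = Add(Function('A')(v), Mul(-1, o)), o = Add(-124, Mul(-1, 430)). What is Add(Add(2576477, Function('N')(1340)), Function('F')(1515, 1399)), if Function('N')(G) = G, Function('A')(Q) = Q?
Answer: 2579770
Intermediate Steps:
o = -554 (o = Add(-124, -430) = -554)
Function('F')(K, v) = Add(554, v) (Function('F')(K, v) = Add(v, Mul(-1, -554)) = Add(v, 554) = Add(554, v))
Add(Add(2576477, Function('N')(1340)), Function('F')(1515, 1399)) = Add(Add(2576477, 1340), Add(554, 1399)) = Add(2577817, 1953) = 2579770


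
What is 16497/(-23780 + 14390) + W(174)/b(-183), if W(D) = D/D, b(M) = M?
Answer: -1009447/572790 ≈ -1.7623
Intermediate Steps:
W(D) = 1
16497/(-23780 + 14390) + W(174)/b(-183) = 16497/(-23780 + 14390) + 1/(-183) = 16497/(-9390) + 1*(-1/183) = 16497*(-1/9390) - 1/183 = -5499/3130 - 1/183 = -1009447/572790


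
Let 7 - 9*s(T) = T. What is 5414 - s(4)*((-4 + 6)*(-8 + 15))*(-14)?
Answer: 16438/3 ≈ 5479.3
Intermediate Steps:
s(T) = 7/9 - T/9
5414 - s(4)*((-4 + 6)*(-8 + 15))*(-14) = 5414 - (7/9 - ⅑*4)*((-4 + 6)*(-8 + 15))*(-14) = 5414 - (7/9 - 4/9)*(2*7)*(-14) = 5414 - (⅓)*14*(-14) = 5414 - 14*(-14)/3 = 5414 - 1*(-196/3) = 5414 + 196/3 = 16438/3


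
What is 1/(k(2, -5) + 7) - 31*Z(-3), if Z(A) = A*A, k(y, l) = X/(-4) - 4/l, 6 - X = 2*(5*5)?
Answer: -26221/94 ≈ -278.95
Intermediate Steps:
X = -44 (X = 6 - 2*5*5 = 6 - 2*25 = 6 - 1*50 = 6 - 50 = -44)
k(y, l) = 11 - 4/l (k(y, l) = -44/(-4) - 4/l = -44*(-¼) - 4/l = 11 - 4/l)
Z(A) = A²
1/(k(2, -5) + 7) - 31*Z(-3) = 1/((11 - 4/(-5)) + 7) - 31*(-3)² = 1/((11 - 4*(-⅕)) + 7) - 31*9 = 1/((11 + ⅘) + 7) - 279 = 1/(59/5 + 7) - 279 = 1/(94/5) - 279 = 5/94 - 279 = -26221/94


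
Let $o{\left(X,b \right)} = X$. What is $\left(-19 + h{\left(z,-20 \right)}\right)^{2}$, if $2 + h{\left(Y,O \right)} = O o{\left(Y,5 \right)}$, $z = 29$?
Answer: $361201$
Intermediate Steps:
$h{\left(Y,O \right)} = -2 + O Y$
$\left(-19 + h{\left(z,-20 \right)}\right)^{2} = \left(-19 - 582\right)^{2} = \left(-601\right)^{2} = 361201$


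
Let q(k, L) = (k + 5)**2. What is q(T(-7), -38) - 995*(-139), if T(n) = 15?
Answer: 138705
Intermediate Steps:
q(k, L) = (5 + k)**2
q(T(-7), -38) - 995*(-139) = (5 + 15)**2 - 995*(-139) = 20**2 + 138305 = 400 + 138305 = 138705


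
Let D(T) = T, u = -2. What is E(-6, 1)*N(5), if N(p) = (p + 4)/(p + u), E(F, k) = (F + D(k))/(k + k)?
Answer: -15/2 ≈ -7.5000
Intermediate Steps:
E(F, k) = (F + k)/(2*k) (E(F, k) = (F + k)/(k + k) = (F + k)/((2*k)) = (F + k)*(1/(2*k)) = (F + k)/(2*k))
N(p) = (4 + p)/(-2 + p) (N(p) = (p + 4)/(p - 2) = (4 + p)/(-2 + p))
E(-6, 1)*N(5) = ((½)*(-6 + 1)/1)*((4 + 5)/(-2 + 5)) = ((½)*1*(-5))*(9/3) = -5*9/6 = -5/2*3 = -15/2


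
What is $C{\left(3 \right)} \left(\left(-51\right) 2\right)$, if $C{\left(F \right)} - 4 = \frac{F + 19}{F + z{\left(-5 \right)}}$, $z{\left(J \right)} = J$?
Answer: $714$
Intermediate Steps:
$C{\left(F \right)} = 4 + \frac{19 + F}{-5 + F}$ ($C{\left(F \right)} = 4 + \frac{F + 19}{F - 5} = 4 + \frac{19 + F}{-5 + F}$)
$C{\left(3 \right)} \left(\left(-51\right) 2\right) = \frac{-1 + 5 \cdot 3}{-5 + 3} \left(\left(-51\right) 2\right) = \frac{-1 + 15}{-2} \left(-102\right) = \left(- \frac{1}{2}\right) 14 \left(-102\right) = \left(-7\right) \left(-102\right) = 714$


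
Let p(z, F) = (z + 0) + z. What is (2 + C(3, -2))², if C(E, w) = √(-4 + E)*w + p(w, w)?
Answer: 8*I ≈ 8.0*I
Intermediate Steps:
p(z, F) = 2*z (p(z, F) = z + z = 2*z)
C(E, w) = 2*w + w*√(-4 + E) (C(E, w) = √(-4 + E)*w + 2*w = w*√(-4 + E) + 2*w = 2*w + w*√(-4 + E))
(2 + C(3, -2))² = (2 - 2*(2 + √(-4 + 3)))² = (2 - 2*(2 + √(-1)))² = (2 - 2*(2 + I))² = (2 + (-4 - 2*I))² = (-2 - 2*I)²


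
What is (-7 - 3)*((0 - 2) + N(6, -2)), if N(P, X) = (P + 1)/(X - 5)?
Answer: 30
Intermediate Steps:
N(P, X) = (1 + P)/(-5 + X)
(-7 - 3)*((0 - 2) + N(6, -2)) = (-7 - 3)*((0 - 2) + (1 + 6)/(-5 - 2)) = -10*(-2 + 7/(-7)) = -10*(-2 - 1/7*7) = -10*(-2 - 1) = -10*(-3) = 30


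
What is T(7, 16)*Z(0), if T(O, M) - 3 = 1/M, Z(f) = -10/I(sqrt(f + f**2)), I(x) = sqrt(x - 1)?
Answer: 245*I/8 ≈ 30.625*I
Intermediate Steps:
I(x) = sqrt(-1 + x)
Z(f) = -10/sqrt(-1 + sqrt(f + f**2))
T(O, M) = 3 + 1/M
T(7, 16)*Z(0) = (3 + 1/16)*(-10/sqrt(-1 + sqrt(0*(1 + 0)))) = (3 + 1/16)*(-10/sqrt(-1 + sqrt(0*1))) = 49*(-10/sqrt(-1 + sqrt(0)))/16 = 49*(-10/sqrt(-1 + 0))/16 = 49*(-(-10)*I)/16 = 49*(10*I)/16 = 245*I/8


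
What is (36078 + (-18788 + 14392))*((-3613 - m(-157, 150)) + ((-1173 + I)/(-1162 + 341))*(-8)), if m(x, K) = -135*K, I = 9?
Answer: 432448686530/821 ≈ 5.2673e+8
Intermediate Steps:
(36078 + (-18788 + 14392))*((-3613 - m(-157, 150)) + ((-1173 + I)/(-1162 + 341))*(-8)) = (36078 + (-18788 + 14392))*((-3613 - (-135)*150) + ((-1173 + 9)/(-1162 + 341))*(-8)) = (36078 - 4396)*((-3613 - 1*(-20250)) - 1164/(-821)*(-8)) = 31682*((-3613 + 20250) - 1164*(-1/821)*(-8)) = 31682*(16637 + (1164/821)*(-8)) = 31682*(16637 - 9312/821) = 31682*(13649665/821) = 432448686530/821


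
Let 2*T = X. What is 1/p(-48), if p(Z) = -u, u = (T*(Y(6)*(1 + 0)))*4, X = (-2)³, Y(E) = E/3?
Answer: 1/32 ≈ 0.031250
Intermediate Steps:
Y(E) = E/3 (Y(E) = E*(⅓) = E/3)
X = -8
T = -4 (T = (½)*(-8) = -4)
u = -32 (u = -4*(⅓)*6*(1 + 0)*4 = -8*4 = -32)
p(Z) = 32 (p(Z) = -1*(-32) = 32)
1/p(-48) = 1/32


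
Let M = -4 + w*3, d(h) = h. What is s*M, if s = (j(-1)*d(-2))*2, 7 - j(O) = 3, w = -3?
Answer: 208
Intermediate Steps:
j(O) = 4 (j(O) = 7 - 1*3 = 7 - 3 = 4)
M = -13 (M = -4 - 3*3 = -4 - 9 = -13)
s = -16 (s = (4*(-2))*2 = -8*2 = -16)
s*M = -16*(-13) = 208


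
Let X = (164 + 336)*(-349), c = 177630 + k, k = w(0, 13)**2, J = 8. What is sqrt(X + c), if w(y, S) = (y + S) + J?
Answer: sqrt(3571) ≈ 59.758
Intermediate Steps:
w(y, S) = 8 + S + y (w(y, S) = (y + S) + 8 = (S + y) + 8 = 8 + S + y)
k = 441 (k = (8 + 13 + 0)**2 = 21**2 = 441)
c = 178071 (c = 177630 + 441 = 178071)
X = -174500 (X = 500*(-349) = -174500)
sqrt(X + c) = sqrt(-174500 + 178071) = sqrt(3571)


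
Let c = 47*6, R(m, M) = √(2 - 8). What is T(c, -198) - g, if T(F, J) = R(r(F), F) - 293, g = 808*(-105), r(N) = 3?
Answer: 84547 + I*√6 ≈ 84547.0 + 2.4495*I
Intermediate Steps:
R(m, M) = I*√6 (R(m, M) = √(-6) = I*√6)
c = 282
g = -84840
T(F, J) = -293 + I*√6 (T(F, J) = I*√6 - 293 = -293 + I*√6)
T(c, -198) - g = (-293 + I*√6) - 1*(-84840) = (-293 + I*√6) + 84840 = 84547 + I*√6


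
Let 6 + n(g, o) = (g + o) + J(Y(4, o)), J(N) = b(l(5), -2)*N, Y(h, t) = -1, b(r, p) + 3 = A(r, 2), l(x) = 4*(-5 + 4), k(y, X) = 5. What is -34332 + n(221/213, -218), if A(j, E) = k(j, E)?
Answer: -7360633/213 ≈ -34557.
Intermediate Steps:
A(j, E) = 5
l(x) = -4 (l(x) = 4*(-1) = -4)
b(r, p) = 2 (b(r, p) = -3 + 5 = 2)
J(N) = 2*N
n(g, o) = -8 + g + o (n(g, o) = -6 + ((g + o) + 2*(-1)) = -6 + ((g + o) - 2) = -6 + (-2 + g + o) = -8 + g + o)
-34332 + n(221/213, -218) = -34332 + (-8 + 221/213 - 218) = -34332 - 47917/213 = -7360633/213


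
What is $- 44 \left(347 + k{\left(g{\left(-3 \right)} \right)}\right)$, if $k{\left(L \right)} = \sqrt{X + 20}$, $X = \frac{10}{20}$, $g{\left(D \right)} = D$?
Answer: $-15268 - 22 \sqrt{82} \approx -15467.0$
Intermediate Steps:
$X = \frac{1}{2}$ ($X = 10 \cdot \frac{1}{20} = \frac{1}{2} \approx 0.5$)
$k{\left(L \right)} = \frac{\sqrt{82}}{2}$ ($k{\left(L \right)} = \sqrt{\frac{1}{2} + 20} = \sqrt{\frac{41}{2}} = \frac{\sqrt{82}}{2}$)
$- 44 \left(347 + k{\left(g{\left(-3 \right)} \right)}\right) = - 44 \left(347 + \frac{\sqrt{82}}{2}\right) = -15268 - 22 \sqrt{82}$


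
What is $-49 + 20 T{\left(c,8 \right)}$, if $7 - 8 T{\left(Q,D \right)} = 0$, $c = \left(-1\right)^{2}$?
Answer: $- \frac{63}{2} \approx -31.5$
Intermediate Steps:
$c = 1$
$T{\left(Q,D \right)} = \frac{7}{8}$ ($T{\left(Q,D \right)} = \frac{7}{8} - 0 = \frac{7}{8} + 0 = \frac{7}{8}$)
$-49 + 20 T{\left(c,8 \right)} = -49 + 20 \cdot \frac{7}{8} = -49 + \frac{35}{2} = - \frac{63}{2}$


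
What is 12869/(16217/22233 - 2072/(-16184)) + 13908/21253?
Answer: 1757437501179081/117089875502 ≈ 15009.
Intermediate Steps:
12869/(16217/22233 - 2072/(-16184)) + 13908/21253 = 12869/(16217*(1/22233) - 2072*(-1/16184)) + 13908*(1/21253) = 12869/(16217/22233 + 37/289) + 13908/21253 = 12869/(5509334/6425337) + 13908/21253 = 12869*(6425337/5509334) + 13908/21253 = 82687661853/5509334 + 13908/21253 = 1757437501179081/117089875502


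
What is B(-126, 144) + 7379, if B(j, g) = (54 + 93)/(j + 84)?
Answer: 14751/2 ≈ 7375.5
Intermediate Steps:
B(j, g) = 147/(84 + j)
B(-126, 144) + 7379 = 147/(84 - 126) + 7379 = 147/(-42) + 7379 = 147*(-1/42) + 7379 = -7/2 + 7379 = 14751/2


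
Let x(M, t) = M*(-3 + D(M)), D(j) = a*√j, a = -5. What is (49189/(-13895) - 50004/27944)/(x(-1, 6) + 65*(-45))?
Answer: 107975361327/59199875252945 + 73905107*I/23679950101178 ≈ 0.0018239 + 3.121e-6*I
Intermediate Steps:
D(j) = -5*√j
x(M, t) = M*(-3 - 5*√M)
(49189/(-13895) - 50004/27944)/(x(-1, 6) + 65*(-45)) = (49189/(-13895) - 50004/27944)/(-1*(-1)*(3 + 5*√(-1)) + 65*(-45)) = (49189*(-1/13895) - 50004*1/27944)/(-1*(-1)*(3 + 5*I) - 2925) = (-7027/1985 - 12501/6986)/((3 + 5*I) - 2925) = -73905107*(-2922 - 5*I)/8538109/13867210 = -73905107*(-2922 - 5*I)/118399750505890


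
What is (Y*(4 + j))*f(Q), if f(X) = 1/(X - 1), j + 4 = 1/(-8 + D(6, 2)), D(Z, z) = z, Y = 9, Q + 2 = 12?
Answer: -⅙ ≈ -0.16667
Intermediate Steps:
Q = 10 (Q = -2 + 12 = 10)
j = -25/6 (j = -4 + 1/(-8 + 2) = -4 + 1/(-6) = -4 - ⅙ = -25/6 ≈ -4.1667)
f(X) = 1/(-1 + X)
(Y*(4 + j))*f(Q) = (9*(4 - 25/6))/(-1 + 10) = (9*(-⅙))/9 = -3/2*⅑ = -⅙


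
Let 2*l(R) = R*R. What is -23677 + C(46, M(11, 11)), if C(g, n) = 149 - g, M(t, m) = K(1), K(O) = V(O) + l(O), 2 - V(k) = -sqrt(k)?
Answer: -23574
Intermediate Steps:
l(R) = R**2/2 (l(R) = (R*R)/2 = R**2/2)
V(k) = 2 + sqrt(k) (V(k) = 2 - (-1)*sqrt(k) = 2 + sqrt(k))
K(O) = 2 + sqrt(O) + O**2/2 (K(O) = (2 + sqrt(O)) + O**2/2 = 2 + sqrt(O) + O**2/2)
M(t, m) = 7/2 (M(t, m) = 2 + sqrt(1) + (1/2)*1**2 = 2 + 1 + (1/2)*1 = 2 + 1 + 1/2 = 7/2)
-23677 + C(46, M(11, 11)) = -23677 + (149 - 1*46) = -23677 + (149 - 46) = -23677 + 103 = -23574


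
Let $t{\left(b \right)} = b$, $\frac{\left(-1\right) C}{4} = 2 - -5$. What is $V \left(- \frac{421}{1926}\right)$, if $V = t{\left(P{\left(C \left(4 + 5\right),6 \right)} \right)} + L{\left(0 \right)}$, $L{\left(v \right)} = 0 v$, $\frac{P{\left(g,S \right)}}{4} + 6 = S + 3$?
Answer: $- \frac{842}{321} \approx -2.6231$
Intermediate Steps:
$C = -28$ ($C = - 4 \left(2 - -5\right) = - 4 \left(2 + 5\right) = \left(-4\right) 7 = -28$)
$P{\left(g,S \right)} = -12 + 4 S$ ($P{\left(g,S \right)} = -24 + 4 \left(S + 3\right) = -24 + 4 \left(3 + S\right) = -24 + \left(12 + 4 S\right) = -12 + 4 S$)
$L{\left(v \right)} = 0$
$V = 12$ ($V = \left(-12 + 4 \cdot 6\right) + 0 = \left(-12 + 24\right) + 0 = 12 + 0 = 12$)
$V \left(- \frac{421}{1926}\right) = 12 \left(- \frac{421}{1926}\right) = - \frac{842}{321}$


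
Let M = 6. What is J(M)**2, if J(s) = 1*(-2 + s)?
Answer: 16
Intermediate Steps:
J(s) = -2 + s
J(M)**2 = (-2 + 6)**2 = 4**2 = 16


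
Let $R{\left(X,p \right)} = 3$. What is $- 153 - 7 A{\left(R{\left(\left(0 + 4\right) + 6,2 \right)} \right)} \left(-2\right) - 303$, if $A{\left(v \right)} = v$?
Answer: $-6729$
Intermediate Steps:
$- 153 - 7 A{\left(R{\left(\left(0 + 4\right) + 6,2 \right)} \right)} \left(-2\right) - 303 = - 153 \left(-7\right) 3 \left(-2\right) - 303 = - 153 \left(\left(-21\right) \left(-2\right)\right) - 303 = \left(-153\right) 42 - 303 = -6426 - 303 = -6729$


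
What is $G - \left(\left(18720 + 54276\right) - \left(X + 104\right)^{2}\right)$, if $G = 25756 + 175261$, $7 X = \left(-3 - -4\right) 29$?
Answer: $\frac{6846078}{49} \approx 1.3972 \cdot 10^{5}$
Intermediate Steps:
$X = \frac{29}{7}$ ($X = \frac{\left(-3 - -4\right) 29}{7} = \frac{\left(-3 + 4\right) 29}{7} = \frac{1 \cdot 29}{7} = \frac{1}{7} \cdot 29 = \frac{29}{7} \approx 4.1429$)
$G = 201017$
$G - \left(\left(18720 + 54276\right) - \left(X + 104\right)^{2}\right) = 201017 - \left(\left(18720 + 54276\right) - \left(\frac{29}{7} + 104\right)^{2}\right) = 201017 - \left(72996 - \left(\frac{757}{7}\right)^{2}\right) = 201017 - \left(72996 - \frac{573049}{49}\right) = 201017 - \frac{3003755}{49} = \frac{6846078}{49}$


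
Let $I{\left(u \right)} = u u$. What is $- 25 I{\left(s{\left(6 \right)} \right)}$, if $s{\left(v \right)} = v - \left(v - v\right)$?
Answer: $-900$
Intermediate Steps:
$s{\left(v \right)} = v$ ($s{\left(v \right)} = v - 0 = v + 0 = v$)
$I{\left(u \right)} = u^{2}$
$- 25 I{\left(s{\left(6 \right)} \right)} = - 25 \cdot 6^{2} = \left(-25\right) 36 = -900$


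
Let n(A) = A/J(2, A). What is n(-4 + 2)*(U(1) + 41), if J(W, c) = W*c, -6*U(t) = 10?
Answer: 59/3 ≈ 19.667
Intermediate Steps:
U(t) = -5/3 (U(t) = -1/6*10 = -5/3)
n(A) = 1/2 (n(A) = A/((2*A)) = A*(1/(2*A)) = 1/2)
n(-4 + 2)*(U(1) + 41) = (-5/3 + 41)/2 = (1/2)*(118/3) = 59/3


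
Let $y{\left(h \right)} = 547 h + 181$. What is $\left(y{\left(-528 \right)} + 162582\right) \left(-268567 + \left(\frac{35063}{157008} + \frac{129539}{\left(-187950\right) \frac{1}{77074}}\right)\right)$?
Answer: $\frac{66478211932901511123}{1639425200} \approx 4.055 \cdot 10^{10}$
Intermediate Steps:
$y{\left(h \right)} = 181 + 547 h$
$\left(y{\left(-528 \right)} + 162582\right) \left(-268567 + \left(\frac{35063}{157008} + \frac{129539}{\left(-187950\right) \frac{1}{77074}}\right)\right) = \left(\left(181 + 547 \left(-528\right)\right) + 162582\right) \left(-268567 + \left(\frac{35063}{157008} + \frac{129539}{\left(-187950\right) \frac{1}{77074}}\right)\right) = \left(\left(181 - 288816\right) + 162582\right) \left(-268567 + \left(35063 \cdot \frac{1}{157008} + \frac{129539}{\left(-187950\right) \frac{1}{77074}}\right)\right) = \left(-288635 + 162582\right) \left(-268567 + \left(\frac{35063}{157008} + \frac{129539}{- \frac{93975}{38537}}\right)\right) = - 126053 \left(-268567 + \left(\frac{35063}{157008} + 129539 \left(- \frac{38537}{93975}\right)\right)\right) = - 126053 \left(-268567 + \left(\frac{35063}{157008} - \frac{4992044443}{93975}\right)\right) = - 126053 \left(-268567 - \frac{87087513206791}{1639425200}\right) = \left(-126053\right) \left(- \frac{527383020895191}{1639425200}\right) = \frac{66478211932901511123}{1639425200}$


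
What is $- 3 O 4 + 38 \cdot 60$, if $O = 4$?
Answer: $2232$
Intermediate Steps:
$- 3 O 4 + 38 \cdot 60 = \left(-3\right) 4 \cdot 4 + 38 \cdot 60 = \left(-12\right) 4 + 2280 = -48 + 2280 = 2232$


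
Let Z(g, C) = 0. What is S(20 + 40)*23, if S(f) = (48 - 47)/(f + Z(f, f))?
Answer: 23/60 ≈ 0.38333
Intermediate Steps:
S(f) = 1/f (S(f) = (48 - 47)/(f + 0) = 1/f)
S(20 + 40)*23 = 23/(20 + 40) = 23/60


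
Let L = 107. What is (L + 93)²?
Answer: 40000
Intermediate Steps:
(L + 93)² = (107 + 93)² = 200² = 40000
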